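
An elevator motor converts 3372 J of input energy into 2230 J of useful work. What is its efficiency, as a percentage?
η = W_out/W_in = 2230/3372 = 66.13%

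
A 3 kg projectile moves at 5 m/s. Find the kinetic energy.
KE = ½mv² = ½(3)(5)² = 37.5 J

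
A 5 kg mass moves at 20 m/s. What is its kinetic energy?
KE = ½mv² = ½(5)(20)² = 1000.0 J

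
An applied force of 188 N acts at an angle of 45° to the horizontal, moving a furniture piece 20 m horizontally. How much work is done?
W = F·d·cosθ = (188)(20)cos(45°) = 2659 J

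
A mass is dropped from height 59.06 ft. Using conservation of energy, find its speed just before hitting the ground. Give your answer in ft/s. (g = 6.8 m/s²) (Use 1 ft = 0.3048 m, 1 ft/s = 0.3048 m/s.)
Convert to SI: h = 18.0015 m
mgh = ½mv² ⇒ v = √(2gh) = √(2·6.8·18.0015) = 15.6467 m/s = 51.33 ft/s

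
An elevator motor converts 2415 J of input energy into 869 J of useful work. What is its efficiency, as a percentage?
η = W_out/W_in = 869/2415 = 35.98%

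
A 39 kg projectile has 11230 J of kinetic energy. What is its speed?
v = √(2·KE/m) = √(2·11230/39) = 24.0 m/s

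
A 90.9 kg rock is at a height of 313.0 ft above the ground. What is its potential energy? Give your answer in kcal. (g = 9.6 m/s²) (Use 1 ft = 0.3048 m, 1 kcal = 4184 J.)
Convert to SI: m = 90.9 kg, h = 95.4024 m
PE = mgh = (90.9)(9.6)(95.4024) = 83252.0 J = 19.9 kcal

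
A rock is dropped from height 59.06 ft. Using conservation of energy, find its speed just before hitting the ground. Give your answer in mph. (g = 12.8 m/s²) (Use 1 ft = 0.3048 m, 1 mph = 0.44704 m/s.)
Convert to SI: h = 18.0015 m
mgh = ½mv² ⇒ v = √(2gh) = √(2·12.8·18.0015) = 21.4671 m/s = 48.02 mph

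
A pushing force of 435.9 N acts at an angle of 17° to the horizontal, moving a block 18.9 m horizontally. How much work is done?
W = F·d·cosθ = (435.9)(18.9)cos(17°) = 7879 J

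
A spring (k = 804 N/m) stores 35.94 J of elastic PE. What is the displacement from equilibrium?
x = √(2·PE/k) = √(2·35.94/804) = 0.299 m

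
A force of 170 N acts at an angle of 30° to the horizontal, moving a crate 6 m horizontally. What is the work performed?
W = F·d·cosθ = (170)(6)cos(30°) = 883.3 J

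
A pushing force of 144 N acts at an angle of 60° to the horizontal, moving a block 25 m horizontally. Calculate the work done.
W = F·d·cosθ = (144)(25)cos(60°) = 1800 J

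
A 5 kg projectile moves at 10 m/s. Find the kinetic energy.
KE = ½mv² = ½(5)(10)² = 250.0 J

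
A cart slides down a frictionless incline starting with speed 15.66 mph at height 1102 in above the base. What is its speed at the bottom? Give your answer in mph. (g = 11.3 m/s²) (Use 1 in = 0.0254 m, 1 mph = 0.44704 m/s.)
Convert to SI: v₀ = 7.00065 m/s, h = 27.9908 m
½mv₀² + mgh = ½mv² ⇒ v = √(v₀² + 2gh) = √(7.00065² + 2·11.3·27.9908) = 26.1075 m/s = 58.4 mph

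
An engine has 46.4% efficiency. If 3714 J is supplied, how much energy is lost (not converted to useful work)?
W_lost = W_in(1 − η) = 3714·(1 − 0.464) = 1991 J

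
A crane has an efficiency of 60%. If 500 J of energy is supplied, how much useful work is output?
W_out = η·W_in = 0.6·500 = 300.0 J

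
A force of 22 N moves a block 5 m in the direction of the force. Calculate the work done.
W = F·d = (22)(5) = 110.0 J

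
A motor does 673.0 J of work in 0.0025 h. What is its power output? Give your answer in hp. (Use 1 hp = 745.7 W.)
Convert to SI: W = 673.0 J, t = 9.0 s
P = W/t = 673.0/9.0 = 74.7778 W = 0.1003 hp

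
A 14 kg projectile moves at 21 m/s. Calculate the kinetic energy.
KE = ½mv² = ½(14)(21)² = 3087.0 J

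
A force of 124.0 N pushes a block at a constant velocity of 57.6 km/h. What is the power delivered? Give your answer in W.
Convert to SI: F = 124.0 N, v = 16.0 m/s
P = Fv = (124.0)(16.0) = 1984 W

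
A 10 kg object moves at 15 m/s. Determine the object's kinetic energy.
KE = ½mv² = ½(10)(15)² = 1125.0 J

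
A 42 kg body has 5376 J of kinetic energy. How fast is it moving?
v = √(2·KE/m) = √(2·5376/42) = 16.0 m/s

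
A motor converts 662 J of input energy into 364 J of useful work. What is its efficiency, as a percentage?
η = W_out/W_in = 364/662 = 54.98%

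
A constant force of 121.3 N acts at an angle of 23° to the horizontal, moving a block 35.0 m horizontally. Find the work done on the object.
W = F·d·cosθ = (121.3)(35.0)cos(23°) = 3908 J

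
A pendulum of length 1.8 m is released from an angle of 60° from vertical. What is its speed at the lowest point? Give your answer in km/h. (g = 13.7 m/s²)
h = L(1 − cosθ) = 1.8(1 − cos60°) = 0.9 m
v = √(2gh) = √(2·13.7·0.9) = 4.96588 m/s = 17.88 km/h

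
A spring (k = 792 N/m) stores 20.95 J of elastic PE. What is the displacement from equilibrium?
x = √(2·PE/k) = √(2·20.95/792) = 0.23 m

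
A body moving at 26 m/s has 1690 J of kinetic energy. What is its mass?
m = 2·KE/v² = 2·1690/(26)² = 5.0 kg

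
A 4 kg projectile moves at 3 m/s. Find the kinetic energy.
KE = ½mv² = ½(4)(3)² = 18.0 J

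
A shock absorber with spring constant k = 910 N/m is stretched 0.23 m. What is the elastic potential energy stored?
PE = ½kx² = ½(910)(0.23)² = 24.07 J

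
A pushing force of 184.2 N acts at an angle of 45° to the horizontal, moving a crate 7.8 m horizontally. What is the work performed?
W = F·d·cosθ = (184.2)(7.8)cos(45°) = 1016 J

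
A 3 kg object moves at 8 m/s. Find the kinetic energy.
KE = ½mv² = ½(3)(8)² = 96.0 J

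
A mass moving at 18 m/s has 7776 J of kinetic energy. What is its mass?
m = 2·KE/v² = 2·7776/(18)² = 48.0 kg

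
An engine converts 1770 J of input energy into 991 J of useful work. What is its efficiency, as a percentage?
η = W_out/W_in = 991/1770 = 55.99%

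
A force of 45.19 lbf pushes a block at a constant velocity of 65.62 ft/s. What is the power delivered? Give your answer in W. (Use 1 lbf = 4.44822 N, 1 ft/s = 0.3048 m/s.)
Convert to SI: F = 201.015 N, v = 20.001 m/s
P = Fv = (201.015)(20.001) = 4020 W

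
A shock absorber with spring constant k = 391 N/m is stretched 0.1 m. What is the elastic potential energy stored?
PE = ½kx² = ½(391)(0.1)² = 1.955 J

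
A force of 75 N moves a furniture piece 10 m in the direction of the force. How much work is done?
W = F·d = (75)(10) = 750.0 J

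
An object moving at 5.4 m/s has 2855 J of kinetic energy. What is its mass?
m = 2·KE/v² = 2·2855/(5.4)² = 195.8 kg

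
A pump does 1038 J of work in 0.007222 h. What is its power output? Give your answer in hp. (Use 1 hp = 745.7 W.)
Convert to SI: W = 1038.0 J, t = 25.9992 s
P = W/t = 1038.0/25.9992 = 39.9243 W = 0.05354 hp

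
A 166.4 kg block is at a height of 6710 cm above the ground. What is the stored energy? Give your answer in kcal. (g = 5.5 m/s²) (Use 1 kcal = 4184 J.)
Convert to SI: m = 166.4 kg, h = 67.1 m
PE = mgh = (166.4)(5.5)(67.1) = 61409.9 J = 14.68 kcal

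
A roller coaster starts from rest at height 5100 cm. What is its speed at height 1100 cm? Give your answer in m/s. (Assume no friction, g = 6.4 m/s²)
Convert to SI: h₁−h₂ = 40.0 m
mgh₁ = mgh₂ + ½mv² ⇒ v = √(2g(h₁−h₂)) = √(2·6.4·40.0) = 22.63 m/s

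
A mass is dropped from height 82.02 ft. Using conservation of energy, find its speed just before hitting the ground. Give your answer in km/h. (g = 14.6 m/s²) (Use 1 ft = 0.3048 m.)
Convert to SI: h = 24.9997 m
mgh = ½mv² ⇒ v = √(2gh) = √(2·14.6·24.9997) = 27.0183 m/s = 97.27 km/h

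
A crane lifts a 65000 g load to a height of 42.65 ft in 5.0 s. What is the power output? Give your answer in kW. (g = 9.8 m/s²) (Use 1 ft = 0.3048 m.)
Convert to SI: m = 65.0 kg, h = 12.9997 m, t = 5.0 s
P = mgh/t = (65.0)(9.8)(12.9997)/5.0 = 1656.16 W = 1.656 kW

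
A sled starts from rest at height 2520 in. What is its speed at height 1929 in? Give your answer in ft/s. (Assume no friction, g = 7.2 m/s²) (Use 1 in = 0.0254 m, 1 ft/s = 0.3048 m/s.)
Convert to SI: h₁−h₂ = 15.0114 m
mgh₁ = mgh₂ + ½mv² ⇒ v = √(2g(h₁−h₂)) = √(2·7.2·15.0114) = 14.7025 m/s = 48.24 ft/s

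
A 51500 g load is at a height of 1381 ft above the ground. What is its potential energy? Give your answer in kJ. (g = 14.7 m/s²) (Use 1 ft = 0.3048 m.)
Convert to SI: m = 51.5 kg, h = 420.929 m
PE = mgh = (51.5)(14.7)(420.929) = 318664 J = 318.7 kJ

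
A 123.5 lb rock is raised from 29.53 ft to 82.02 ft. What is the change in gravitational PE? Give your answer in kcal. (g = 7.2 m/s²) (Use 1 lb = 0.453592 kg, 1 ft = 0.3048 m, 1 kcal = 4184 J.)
Convert to SI: m = 56.0186 kg, Δh = 15.999 m
ΔPE = mgΔh = (56.0186)(7.2)(15.999) = 6452.92 J = 1.542 kcal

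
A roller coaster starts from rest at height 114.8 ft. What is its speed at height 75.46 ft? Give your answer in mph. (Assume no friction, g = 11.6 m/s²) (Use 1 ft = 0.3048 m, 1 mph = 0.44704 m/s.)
Convert to SI: h₁−h₂ = 11.9908 m
mgh₁ = mgh₂ + ½mv² ⇒ v = √(2g(h₁−h₂)) = √(2·11.6·11.9908) = 16.6789 m/s = 37.31 mph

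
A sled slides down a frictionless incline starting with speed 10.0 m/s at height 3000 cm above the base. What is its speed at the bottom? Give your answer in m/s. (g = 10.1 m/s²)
Convert to SI: v₀ = 10.0 m/s, h = 30.0 m
½mv₀² + mgh = ½mv² ⇒ v = √(v₀² + 2gh) = √(10.0² + 2·10.1·30.0) = 26.57 m/s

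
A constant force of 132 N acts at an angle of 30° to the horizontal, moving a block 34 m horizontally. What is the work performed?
W = F·d·cosθ = (132)(34)cos(30°) = 3887 J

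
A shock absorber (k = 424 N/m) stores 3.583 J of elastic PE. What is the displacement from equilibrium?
x = √(2·PE/k) = √(2·3.583/424) = 0.13 m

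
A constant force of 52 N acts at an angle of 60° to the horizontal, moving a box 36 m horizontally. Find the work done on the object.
W = F·d·cosθ = (52)(36)cos(60°) = 936.0 J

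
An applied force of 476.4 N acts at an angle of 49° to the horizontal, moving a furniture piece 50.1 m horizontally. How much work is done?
W = F·d·cosθ = (476.4)(50.1)cos(49°) = 15660 J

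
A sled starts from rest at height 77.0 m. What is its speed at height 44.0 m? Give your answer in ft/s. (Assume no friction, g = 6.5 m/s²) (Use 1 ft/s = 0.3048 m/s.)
mgh₁ = mgh₂ + ½mv² ⇒ v = √(2g(h₁−h₂)) = √(2·6.5·33.0) = 20.7123 m/s = 67.95 ft/s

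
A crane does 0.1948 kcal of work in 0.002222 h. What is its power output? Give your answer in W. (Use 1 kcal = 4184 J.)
Convert to SI: W = 815.043 J, t = 7.9992 s
P = W/t = 815.043/7.9992 = 101.9 W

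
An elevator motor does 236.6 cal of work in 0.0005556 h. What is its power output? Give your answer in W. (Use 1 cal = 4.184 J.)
Convert to SI: W = 989.934 J, t = 2.00016 s
P = W/t = 989.934/2.00016 = 494.9 W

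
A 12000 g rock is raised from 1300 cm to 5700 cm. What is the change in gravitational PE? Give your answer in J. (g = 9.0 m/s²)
Convert to SI: m = 12.0 kg, Δh = 44.0 m
ΔPE = mgΔh = (12.0)(9.0)(44.0) = 4752 J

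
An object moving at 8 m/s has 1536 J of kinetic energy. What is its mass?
m = 2·KE/v² = 2·1536/(8)² = 48.0 kg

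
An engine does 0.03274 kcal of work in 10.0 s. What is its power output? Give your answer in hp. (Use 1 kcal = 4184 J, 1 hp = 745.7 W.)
Convert to SI: W = 136.984 J, t = 10.0 s
P = W/t = 136.984/10.0 = 13.6984 W = 0.01837 hp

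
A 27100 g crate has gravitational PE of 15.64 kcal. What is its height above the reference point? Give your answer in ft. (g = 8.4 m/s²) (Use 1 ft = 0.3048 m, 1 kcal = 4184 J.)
Convert to SI: m = 27.1 kg, PE = 65437.8 J
h = PE/(mg) = 65437.8/(27.1·8.4) = 287.462 m = 943.1 ft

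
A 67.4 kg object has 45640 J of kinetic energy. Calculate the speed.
v = √(2·KE/m) = √(2·45640/67.4) = 36.8 m/s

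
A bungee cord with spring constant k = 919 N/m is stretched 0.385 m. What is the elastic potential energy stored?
PE = ½kx² = ½(919)(0.385)² = 68.11 J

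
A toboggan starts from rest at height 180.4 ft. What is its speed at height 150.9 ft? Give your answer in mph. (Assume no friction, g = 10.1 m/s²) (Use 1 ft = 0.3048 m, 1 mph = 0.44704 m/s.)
Convert to SI: h₁−h₂ = 8.9916 m
mgh₁ = mgh₂ + ½mv² ⇒ v = √(2g(h₁−h₂)) = √(2·10.1·8.9916) = 13.477 m/s = 30.15 mph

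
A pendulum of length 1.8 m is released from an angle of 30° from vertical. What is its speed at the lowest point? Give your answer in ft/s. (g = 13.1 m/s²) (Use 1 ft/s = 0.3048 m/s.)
h = L(1 − cosθ) = 1.8(1 − cos30°) = 0.241154 m
v = √(2gh) = √(2·13.1·0.241154) = 2.51361 m/s = 8.247 ft/s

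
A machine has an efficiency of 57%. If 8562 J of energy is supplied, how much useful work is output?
W_out = η·W_in = 0.57·8562 = 4880.34 J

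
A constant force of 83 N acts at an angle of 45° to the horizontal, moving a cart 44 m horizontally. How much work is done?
W = F·d·cosθ = (83)(44)cos(45°) = 2582 J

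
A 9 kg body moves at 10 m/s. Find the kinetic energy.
KE = ½mv² = ½(9)(10)² = 450.0 J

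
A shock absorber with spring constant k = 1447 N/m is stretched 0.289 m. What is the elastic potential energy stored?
PE = ½kx² = ½(1447)(0.289)² = 60.43 J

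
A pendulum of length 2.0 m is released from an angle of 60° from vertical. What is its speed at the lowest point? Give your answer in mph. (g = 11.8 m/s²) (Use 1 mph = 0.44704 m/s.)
h = L(1 − cosθ) = 2.0(1 − cos60°) = 1.0 m
v = √(2gh) = √(2·11.8·1.0) = 4.85798 m/s = 10.87 mph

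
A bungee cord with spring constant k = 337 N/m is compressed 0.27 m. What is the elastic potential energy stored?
PE = ½kx² = ½(337)(0.27)² = 12.28 J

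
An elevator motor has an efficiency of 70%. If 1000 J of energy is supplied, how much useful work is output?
W_out = η·W_in = 0.7·1000 = 700.0 J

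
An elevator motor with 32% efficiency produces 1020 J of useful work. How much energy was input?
W_in = W_out/η = 1020/0.32 = 3188 J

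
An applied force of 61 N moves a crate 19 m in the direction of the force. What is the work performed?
W = F·d = (61)(19) = 1159 J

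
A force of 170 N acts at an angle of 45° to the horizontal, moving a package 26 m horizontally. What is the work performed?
W = F·d·cosθ = (170)(26)cos(45°) = 3125 J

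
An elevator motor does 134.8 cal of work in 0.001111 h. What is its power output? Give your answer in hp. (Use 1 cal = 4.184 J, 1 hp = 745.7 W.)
Convert to SI: W = 564.003 J, t = 3.9996 s
P = W/t = 564.003/3.9996 = 141.015 W = 0.1891 hp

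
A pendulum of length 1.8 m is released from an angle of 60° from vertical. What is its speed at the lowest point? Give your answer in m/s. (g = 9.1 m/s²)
h = L(1 − cosθ) = 1.8(1 − cos60°) = 0.9 m
v = √(2gh) = √(2·9.1·0.9) = 4.047 m/s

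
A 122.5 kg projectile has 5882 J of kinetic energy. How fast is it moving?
v = √(2·KE/m) = √(2·5882/122.5) = 9.8 m/s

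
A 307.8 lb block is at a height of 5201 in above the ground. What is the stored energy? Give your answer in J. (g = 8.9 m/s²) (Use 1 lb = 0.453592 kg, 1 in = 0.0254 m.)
Convert to SI: m = 139.616 kg, h = 132.105 m
PE = mgh = (139.616)(8.9)(132.105) = 164200 J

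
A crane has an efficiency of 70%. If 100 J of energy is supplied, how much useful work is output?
W_out = η·W_in = 0.7·100 = 70.0 J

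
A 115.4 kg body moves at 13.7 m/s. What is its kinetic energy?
KE = ½mv² = ½(115.4)(13.7)² = 10830 J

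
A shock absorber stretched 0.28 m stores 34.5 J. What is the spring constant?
k = 2·PE/x² = 2·34.5/(0.28)² = 880.1 N/m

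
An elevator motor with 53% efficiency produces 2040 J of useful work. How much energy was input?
W_in = W_out/η = 2040/0.53 = 3849 J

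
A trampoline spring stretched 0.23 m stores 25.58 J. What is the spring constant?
k = 2·PE/x² = 2·25.58/(0.23)² = 967.1 N/m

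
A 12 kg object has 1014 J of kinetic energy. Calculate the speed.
v = √(2·KE/m) = √(2·1014/12) = 13.0 m/s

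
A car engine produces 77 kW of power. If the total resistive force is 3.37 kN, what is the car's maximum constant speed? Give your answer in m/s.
Convert to SI: F = 3370.0 N
P = Fv ⇒ v = P/F = 77000 W/3370.0 N = 22.85 m/s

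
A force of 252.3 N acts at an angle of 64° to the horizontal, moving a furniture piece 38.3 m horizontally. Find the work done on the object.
W = F·d·cosθ = (252.3)(38.3)cos(64°) = 4236 J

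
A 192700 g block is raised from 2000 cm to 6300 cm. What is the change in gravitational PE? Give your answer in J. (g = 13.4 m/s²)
Convert to SI: m = 192.7 kg, Δh = 43.0 m
ΔPE = mgΔh = (192.7)(13.4)(43.0) = 111000 J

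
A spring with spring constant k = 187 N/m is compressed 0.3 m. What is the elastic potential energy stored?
PE = ½kx² = ½(187)(0.3)² = 8.415 J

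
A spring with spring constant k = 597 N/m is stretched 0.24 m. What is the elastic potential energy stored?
PE = ½kx² = ½(597)(0.24)² = 17.19 J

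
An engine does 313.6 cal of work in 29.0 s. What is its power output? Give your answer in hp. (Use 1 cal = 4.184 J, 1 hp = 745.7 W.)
Convert to SI: W = 1312.1 J, t = 29.0 s
P = W/t = 1312.1/29.0 = 45.2449 W = 0.06067 hp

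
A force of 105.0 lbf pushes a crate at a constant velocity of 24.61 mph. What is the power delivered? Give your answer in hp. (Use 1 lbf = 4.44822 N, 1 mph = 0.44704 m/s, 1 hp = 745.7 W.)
Convert to SI: F = 467.063 N, v = 11.0017 m/s
P = Fv = (467.063)(11.0017) = 5138.47 W = 6.891 hp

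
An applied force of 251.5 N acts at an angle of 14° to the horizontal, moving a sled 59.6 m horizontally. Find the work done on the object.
W = F·d·cosθ = (251.5)(59.6)cos(14°) = 14540 J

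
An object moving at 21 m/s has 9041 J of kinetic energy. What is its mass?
m = 2·KE/v² = 2·9041/(21)² = 41.0 kg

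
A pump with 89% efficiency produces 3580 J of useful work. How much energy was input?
W_in = W_out/η = 3580/0.89 = 4022 J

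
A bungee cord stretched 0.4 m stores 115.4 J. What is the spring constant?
k = 2·PE/x² = 2·115.4/(0.4)² = 1443 N/m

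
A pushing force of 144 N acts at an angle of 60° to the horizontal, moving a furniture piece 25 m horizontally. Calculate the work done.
W = F·d·cosθ = (144)(25)cos(60°) = 1800 J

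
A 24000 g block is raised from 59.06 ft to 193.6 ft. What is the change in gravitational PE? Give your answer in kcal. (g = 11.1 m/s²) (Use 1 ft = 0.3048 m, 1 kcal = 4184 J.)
Convert to SI: m = 24.0 kg, Δh = 41.0078 m
ΔPE = mgΔh = (24.0)(11.1)(41.0078) = 10924.5 J = 2.611 kcal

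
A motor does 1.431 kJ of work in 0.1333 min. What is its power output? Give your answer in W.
Convert to SI: W = 1431.0 J, t = 7.998 s
P = W/t = 1431.0/7.998 = 178.9 W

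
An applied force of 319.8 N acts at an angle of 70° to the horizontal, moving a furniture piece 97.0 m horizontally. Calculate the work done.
W = F·d·cosθ = (319.8)(97.0)cos(70°) = 10610 J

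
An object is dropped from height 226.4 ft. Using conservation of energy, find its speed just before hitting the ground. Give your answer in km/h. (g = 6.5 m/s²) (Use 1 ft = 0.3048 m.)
Convert to SI: h = 69.0067 m
mgh = ½mv² ⇒ v = √(2gh) = √(2·6.5·69.0067) = 29.9514 m/s = 107.8 km/h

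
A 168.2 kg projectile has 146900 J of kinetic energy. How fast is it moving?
v = √(2·KE/m) = √(2·146900/168.2) = 41.79 m/s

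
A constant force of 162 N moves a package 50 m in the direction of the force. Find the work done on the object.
W = F·d = (162)(50) = 8100 J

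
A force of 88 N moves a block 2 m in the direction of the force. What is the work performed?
W = F·d = (88)(2) = 176.0 J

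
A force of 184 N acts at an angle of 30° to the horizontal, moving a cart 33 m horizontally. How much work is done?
W = F·d·cosθ = (184)(33)cos(30°) = 5259 J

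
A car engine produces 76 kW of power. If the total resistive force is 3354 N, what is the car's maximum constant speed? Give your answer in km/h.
P = Fv ⇒ v = P/F = 76000 W/3354.0 N = 22.6595 m/s = 81.57 km/h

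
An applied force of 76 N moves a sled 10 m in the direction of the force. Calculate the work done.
W = F·d = (76)(10) = 760.0 J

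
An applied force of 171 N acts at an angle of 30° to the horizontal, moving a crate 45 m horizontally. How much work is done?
W = F·d·cosθ = (171)(45)cos(30°) = 6664 J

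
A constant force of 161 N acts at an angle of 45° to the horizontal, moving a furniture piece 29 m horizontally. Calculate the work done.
W = F·d·cosθ = (161)(29)cos(45°) = 3301 J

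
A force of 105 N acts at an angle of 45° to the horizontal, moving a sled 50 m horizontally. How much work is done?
W = F·d·cosθ = (105)(50)cos(45°) = 3712 J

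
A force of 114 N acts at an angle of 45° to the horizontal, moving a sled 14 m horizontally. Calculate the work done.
W = F·d·cosθ = (114)(14)cos(45°) = 1129 J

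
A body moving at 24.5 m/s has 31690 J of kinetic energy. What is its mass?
m = 2·KE/v² = 2·31690/(24.5)² = 105.6 kg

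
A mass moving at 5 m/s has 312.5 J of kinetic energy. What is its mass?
m = 2·KE/v² = 2·312.5/(5)² = 25.0 kg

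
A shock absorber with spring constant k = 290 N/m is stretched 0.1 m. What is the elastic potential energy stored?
PE = ½kx² = ½(290)(0.1)² = 1.45 J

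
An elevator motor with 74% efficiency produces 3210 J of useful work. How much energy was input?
W_in = W_out/η = 3210/0.74 = 4338 J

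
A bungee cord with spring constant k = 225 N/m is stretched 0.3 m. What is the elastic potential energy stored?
PE = ½kx² = ½(225)(0.3)² = 10.13 J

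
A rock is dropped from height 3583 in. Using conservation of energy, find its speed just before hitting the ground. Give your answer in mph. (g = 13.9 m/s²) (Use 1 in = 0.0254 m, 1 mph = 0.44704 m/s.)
Convert to SI: h = 91.0082 m
mgh = ½mv² ⇒ v = √(2gh) = √(2·13.9·91.0082) = 50.2994 m/s = 112.5 mph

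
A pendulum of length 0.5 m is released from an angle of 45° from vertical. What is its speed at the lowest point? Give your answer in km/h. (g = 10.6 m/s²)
h = L(1 − cosθ) = 0.5(1 − cos45°) = 0.146447 m
v = √(2gh) = √(2·10.6·0.146447) = 1.76201 m/s = 6.343 km/h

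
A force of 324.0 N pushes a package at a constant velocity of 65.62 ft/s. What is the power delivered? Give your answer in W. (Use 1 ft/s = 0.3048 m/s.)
Convert to SI: F = 324.0 N, v = 20.001 m/s
P = Fv = (324.0)(20.001) = 6480 W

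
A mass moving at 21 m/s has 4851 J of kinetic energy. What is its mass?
m = 2·KE/v² = 2·4851/(21)² = 22.0 kg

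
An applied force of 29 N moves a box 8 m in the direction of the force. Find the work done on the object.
W = F·d = (29)(8) = 232.0 J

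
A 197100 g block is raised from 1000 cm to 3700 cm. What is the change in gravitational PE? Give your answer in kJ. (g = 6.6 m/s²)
Convert to SI: m = 197.1 kg, Δh = 27.0 m
ΔPE = mgΔh = (197.1)(6.6)(27.0) = 35123.2 J = 35.12 kJ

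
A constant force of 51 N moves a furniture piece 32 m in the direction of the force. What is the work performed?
W = F·d = (51)(32) = 1632 J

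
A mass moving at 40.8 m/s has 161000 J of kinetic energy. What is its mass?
m = 2·KE/v² = 2·161000/(40.8)² = 193.4 kg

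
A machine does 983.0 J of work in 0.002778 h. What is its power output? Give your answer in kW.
Convert to SI: W = 983.0 J, t = 10.0008 s
P = W/t = 983.0/10.0008 = 98.2921 W = 0.09829 kW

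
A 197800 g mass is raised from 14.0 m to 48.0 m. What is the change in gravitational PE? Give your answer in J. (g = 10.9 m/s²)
Convert to SI: m = 197.8 kg, Δh = 34.0 m
ΔPE = mgΔh = (197.8)(10.9)(34.0) = 73300 J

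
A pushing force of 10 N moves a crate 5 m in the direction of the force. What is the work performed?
W = F·d = (10)(5) = 50.0 J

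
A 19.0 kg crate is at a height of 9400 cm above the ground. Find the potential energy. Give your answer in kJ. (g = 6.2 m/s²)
Convert to SI: m = 19.0 kg, h = 94.0 m
PE = mgh = (19.0)(6.2)(94.0) = 11073.2 J = 11.07 kJ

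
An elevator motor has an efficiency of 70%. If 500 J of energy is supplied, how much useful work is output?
W_out = η·W_in = 0.7·500 = 350.0 J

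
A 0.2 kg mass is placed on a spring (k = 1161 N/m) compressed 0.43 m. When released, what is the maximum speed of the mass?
½kx² = ½mv² ⇒ v = x√(k/m) = (0.43)√(1161/0.2) = 32.76 m/s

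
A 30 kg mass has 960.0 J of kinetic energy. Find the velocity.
v = √(2·KE/m) = √(2·960.0/30) = 8.0 m/s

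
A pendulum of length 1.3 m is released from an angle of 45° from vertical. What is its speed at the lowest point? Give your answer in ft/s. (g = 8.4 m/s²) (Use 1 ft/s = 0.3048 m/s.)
h = L(1 − cosθ) = 1.3(1 − cos45°) = 0.380761 m
v = √(2gh) = √(2·8.4·0.380761) = 2.52919 m/s = 8.298 ft/s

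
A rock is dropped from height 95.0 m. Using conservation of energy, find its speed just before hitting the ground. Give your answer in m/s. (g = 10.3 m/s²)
mgh = ½mv² ⇒ v = √(2gh) = √(2·10.3·95.0) = 44.24 m/s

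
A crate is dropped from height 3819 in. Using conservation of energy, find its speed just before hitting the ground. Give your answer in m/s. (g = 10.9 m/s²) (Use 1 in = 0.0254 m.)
Convert to SI: h = 97.0026 m
mgh = ½mv² ⇒ v = √(2gh) = √(2·10.9·97.0026) = 45.99 m/s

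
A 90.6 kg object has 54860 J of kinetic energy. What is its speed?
v = √(2·KE/m) = √(2·54860/90.6) = 34.8 m/s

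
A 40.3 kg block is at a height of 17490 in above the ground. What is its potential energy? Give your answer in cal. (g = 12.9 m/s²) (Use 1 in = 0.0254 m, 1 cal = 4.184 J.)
Convert to SI: m = 40.3 kg, h = 444.246 m
PE = mgh = (40.3)(12.9)(444.246) = 230950 J = 55200 cal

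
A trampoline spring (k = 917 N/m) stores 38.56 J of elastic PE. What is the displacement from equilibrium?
x = √(2·PE/k) = √(2·38.56/917) = 0.29 m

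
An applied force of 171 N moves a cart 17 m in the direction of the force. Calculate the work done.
W = F·d = (171)(17) = 2907 J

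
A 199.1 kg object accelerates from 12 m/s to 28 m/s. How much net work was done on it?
W = ΔKE = ½m(v₂² − v₁²) = ½(199.1)(28² − 12²) = 63712.0 J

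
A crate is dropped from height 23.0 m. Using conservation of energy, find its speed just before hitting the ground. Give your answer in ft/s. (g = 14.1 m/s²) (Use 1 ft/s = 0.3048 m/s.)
mgh = ½mv² ⇒ v = √(2gh) = √(2·14.1·23.0) = 25.4676 m/s = 83.56 ft/s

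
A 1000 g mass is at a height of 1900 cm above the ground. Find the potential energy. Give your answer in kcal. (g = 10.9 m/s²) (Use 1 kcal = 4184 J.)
Convert to SI: m = 1.0 kg, h = 19.0 m
PE = mgh = (1.0)(10.9)(19.0) = 207.1 J = 0.0495 kcal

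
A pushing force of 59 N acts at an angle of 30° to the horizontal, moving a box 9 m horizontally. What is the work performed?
W = F·d·cosθ = (59)(9)cos(30°) = 459.9 J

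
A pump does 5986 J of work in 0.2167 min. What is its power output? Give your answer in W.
Convert to SI: W = 5986.0 J, t = 13.002 s
P = W/t = 5986.0/13.002 = 460.4 W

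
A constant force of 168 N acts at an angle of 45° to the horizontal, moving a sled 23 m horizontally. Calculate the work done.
W = F·d·cosθ = (168)(23)cos(45°) = 2732 J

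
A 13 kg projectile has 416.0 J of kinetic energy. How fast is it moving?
v = √(2·KE/m) = √(2·416.0/13) = 8.0 m/s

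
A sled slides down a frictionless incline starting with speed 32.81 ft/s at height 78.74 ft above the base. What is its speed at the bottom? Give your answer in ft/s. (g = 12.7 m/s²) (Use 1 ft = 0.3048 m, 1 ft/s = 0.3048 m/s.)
Convert to SI: v₀ = 10.0005 m/s, h = 24.0 m
½mv₀² + mgh = ½mv² ⇒ v = √(v₀² + 2gh) = √(10.0005² + 2·12.7·24.0) = 26.6385 m/s = 87.4 ft/s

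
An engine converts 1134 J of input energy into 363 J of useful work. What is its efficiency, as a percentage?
η = W_out/W_in = 363/1134 = 32.01%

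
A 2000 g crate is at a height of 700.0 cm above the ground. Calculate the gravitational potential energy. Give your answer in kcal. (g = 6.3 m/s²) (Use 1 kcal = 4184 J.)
Convert to SI: m = 2.0 kg, h = 7.0 m
PE = mgh = (2.0)(6.3)(7.0) = 88.2 J = 0.02108 kcal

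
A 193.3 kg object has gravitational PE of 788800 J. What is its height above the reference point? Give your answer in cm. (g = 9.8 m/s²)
h = PE/(mg) = 788800/(193.3·9.8) = 416.398 m = 41640 cm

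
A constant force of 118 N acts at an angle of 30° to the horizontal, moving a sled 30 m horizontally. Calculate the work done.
W = F·d·cosθ = (118)(30)cos(30°) = 3066 J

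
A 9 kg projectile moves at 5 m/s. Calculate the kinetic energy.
KE = ½mv² = ½(9)(5)² = 112.5 J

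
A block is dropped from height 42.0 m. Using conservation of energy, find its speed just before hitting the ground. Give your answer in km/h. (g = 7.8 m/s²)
mgh = ½mv² ⇒ v = √(2gh) = √(2·7.8·42.0) = 25.5969 m/s = 92.15 km/h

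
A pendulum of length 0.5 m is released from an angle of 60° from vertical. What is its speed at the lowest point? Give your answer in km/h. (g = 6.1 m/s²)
h = L(1 − cosθ) = 0.5(1 − cos60°) = 0.25 m
v = √(2gh) = √(2·6.1·0.25) = 1.74642 m/s = 6.287 km/h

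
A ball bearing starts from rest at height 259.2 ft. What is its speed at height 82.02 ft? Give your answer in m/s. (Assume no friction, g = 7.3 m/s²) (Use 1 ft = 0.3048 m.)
Convert to SI: h₁−h₂ = 54.0045 m
mgh₁ = mgh₂ + ½mv² ⇒ v = √(2g(h₁−h₂)) = √(2·7.3·54.0045) = 28.08 m/s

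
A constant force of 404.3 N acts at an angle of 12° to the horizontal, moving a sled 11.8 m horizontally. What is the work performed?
W = F·d·cosθ = (404.3)(11.8)cos(12°) = 4666 J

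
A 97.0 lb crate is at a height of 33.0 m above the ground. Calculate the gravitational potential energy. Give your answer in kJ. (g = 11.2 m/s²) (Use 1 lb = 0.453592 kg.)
Convert to SI: m = 43.9984 kg, h = 33.0 m
PE = mgh = (43.9984)(11.2)(33.0) = 16261.8 J = 16.26 kJ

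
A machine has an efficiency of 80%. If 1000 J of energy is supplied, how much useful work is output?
W_out = η·W_in = 0.8·1000 = 800.0 J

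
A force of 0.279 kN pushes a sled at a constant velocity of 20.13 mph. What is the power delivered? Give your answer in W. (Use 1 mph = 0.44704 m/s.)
Convert to SI: F = 279.0 N, v = 8.99892 m/s
P = Fv = (279.0)(8.99892) = 2511 W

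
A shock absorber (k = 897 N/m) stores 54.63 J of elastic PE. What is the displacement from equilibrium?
x = √(2·PE/k) = √(2·54.63/897) = 0.349 m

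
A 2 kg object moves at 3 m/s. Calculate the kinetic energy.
KE = ½mv² = ½(2)(3)² = 9.0 J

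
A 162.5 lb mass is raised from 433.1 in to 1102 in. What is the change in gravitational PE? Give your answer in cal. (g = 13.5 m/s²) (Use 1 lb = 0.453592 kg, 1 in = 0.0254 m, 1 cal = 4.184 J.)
Convert to SI: m = 73.7087 kg, Δh = 16.9901 m
ΔPE = mgΔh = (73.7087)(13.5)(16.9901) = 16906.3 J = 4041 cal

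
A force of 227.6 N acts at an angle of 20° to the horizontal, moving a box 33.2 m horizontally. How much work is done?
W = F·d·cosθ = (227.6)(33.2)cos(20°) = 7101 J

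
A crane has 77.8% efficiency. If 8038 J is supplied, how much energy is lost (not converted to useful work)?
W_lost = W_in(1 − η) = 8038·(1 − 0.778) = 1784 J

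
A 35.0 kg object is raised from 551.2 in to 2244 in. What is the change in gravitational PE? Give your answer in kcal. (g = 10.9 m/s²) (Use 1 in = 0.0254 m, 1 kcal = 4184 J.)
Convert to SI: m = 35.0 kg, Δh = 42.9971 m
ΔPE = mgΔh = (35.0)(10.9)(42.9971) = 16403.4 J = 3.921 kcal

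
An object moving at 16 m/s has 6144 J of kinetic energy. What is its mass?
m = 2·KE/v² = 2·6144/(16)² = 48.0 kg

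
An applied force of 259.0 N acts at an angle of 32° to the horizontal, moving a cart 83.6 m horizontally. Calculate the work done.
W = F·d·cosθ = (259.0)(83.6)cos(32°) = 18360 J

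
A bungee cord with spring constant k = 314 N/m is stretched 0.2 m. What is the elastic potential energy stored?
PE = ½kx² = ½(314)(0.2)² = 6.28 J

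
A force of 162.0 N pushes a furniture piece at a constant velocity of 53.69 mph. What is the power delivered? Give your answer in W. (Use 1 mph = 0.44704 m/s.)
Convert to SI: F = 162.0 N, v = 24.0016 m/s
P = Fv = (162.0)(24.0016) = 3888 W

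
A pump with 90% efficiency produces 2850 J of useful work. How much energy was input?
W_in = W_out/η = 2850/0.9 = 3167 J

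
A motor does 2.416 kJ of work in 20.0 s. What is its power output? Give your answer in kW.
Convert to SI: W = 2416.0 J, t = 20.0 s
P = W/t = 2416.0/20.0 = 120.8 W = 0.1208 kW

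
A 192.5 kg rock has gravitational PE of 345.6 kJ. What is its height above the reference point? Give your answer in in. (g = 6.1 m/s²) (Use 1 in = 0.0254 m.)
Convert to SI: m = 192.5 kg, PE = 345600 J
h = PE/(mg) = 345600/(192.5·6.1) = 294.316 m = 11590 in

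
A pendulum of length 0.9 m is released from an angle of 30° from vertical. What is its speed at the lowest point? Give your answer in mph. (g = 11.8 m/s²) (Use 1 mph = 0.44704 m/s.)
h = L(1 − cosθ) = 0.9(1 − cos30°) = 0.120577 m
v = √(2gh) = √(2·11.8·0.120577) = 1.6869 m/s = 3.773 mph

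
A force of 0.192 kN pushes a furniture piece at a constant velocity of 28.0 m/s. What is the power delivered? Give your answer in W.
Convert to SI: F = 192.0 N, v = 28.0 m/s
P = Fv = (192.0)(28.0) = 5376 W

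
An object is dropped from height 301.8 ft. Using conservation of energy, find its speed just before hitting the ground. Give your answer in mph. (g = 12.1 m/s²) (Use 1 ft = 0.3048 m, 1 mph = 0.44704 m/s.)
Convert to SI: h = 91.9886 m
mgh = ½mv² ⇒ v = √(2gh) = √(2·12.1·91.9886) = 47.1818 m/s = 105.5 mph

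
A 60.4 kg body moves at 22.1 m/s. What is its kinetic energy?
KE = ½mv² = ½(60.4)(22.1)² = 14750 J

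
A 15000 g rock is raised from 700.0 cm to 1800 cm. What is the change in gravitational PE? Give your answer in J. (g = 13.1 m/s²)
Convert to SI: m = 15.0 kg, Δh = 11.0 m
ΔPE = mgΔh = (15.0)(13.1)(11.0) = 2162 J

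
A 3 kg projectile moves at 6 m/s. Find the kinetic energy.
KE = ½mv² = ½(3)(6)² = 54.0 J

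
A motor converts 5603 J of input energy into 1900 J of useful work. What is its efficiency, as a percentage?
η = W_out/W_in = 1900/5603 = 33.91%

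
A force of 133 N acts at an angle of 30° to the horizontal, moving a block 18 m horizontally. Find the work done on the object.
W = F·d·cosθ = (133)(18)cos(30°) = 2073 J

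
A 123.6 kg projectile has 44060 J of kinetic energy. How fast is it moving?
v = √(2·KE/m) = √(2·44060/123.6) = 26.7 m/s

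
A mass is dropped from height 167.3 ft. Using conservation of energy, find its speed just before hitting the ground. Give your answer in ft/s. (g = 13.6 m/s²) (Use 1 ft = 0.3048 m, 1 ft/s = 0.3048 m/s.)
Convert to SI: h = 50.993 m
mgh = ½mv² ⇒ v = √(2gh) = √(2·13.6·50.993) = 37.2426 m/s = 122.2 ft/s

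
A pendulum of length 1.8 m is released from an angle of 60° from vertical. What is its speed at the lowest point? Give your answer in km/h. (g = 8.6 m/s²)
h = L(1 − cosθ) = 1.8(1 − cos60°) = 0.9 m
v = √(2gh) = √(2·8.6·0.9) = 3.93446 m/s = 14.16 km/h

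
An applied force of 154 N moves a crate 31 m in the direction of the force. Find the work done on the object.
W = F·d = (154)(31) = 4774 J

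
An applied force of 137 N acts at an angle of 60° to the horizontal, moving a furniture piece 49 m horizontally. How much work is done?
W = F·d·cosθ = (137)(49)cos(60°) = 3357 J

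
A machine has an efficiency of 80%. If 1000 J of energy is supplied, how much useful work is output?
W_out = η·W_in = 0.8·1000 = 800.0 J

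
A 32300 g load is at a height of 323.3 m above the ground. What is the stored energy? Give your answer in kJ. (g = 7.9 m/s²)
Convert to SI: m = 32.3 kg, h = 323.3 m
PE = mgh = (32.3)(7.9)(323.3) = 82496.5 J = 82.5 kJ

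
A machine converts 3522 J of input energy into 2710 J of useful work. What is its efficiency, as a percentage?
η = W_out/W_in = 2710/3522 = 76.94%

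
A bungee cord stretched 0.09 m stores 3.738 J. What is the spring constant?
k = 2·PE/x² = 2·3.738/(0.09)² = 923.0 N/m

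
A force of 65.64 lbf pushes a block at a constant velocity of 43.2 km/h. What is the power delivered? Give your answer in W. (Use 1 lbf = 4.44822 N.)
Convert to SI: F = 291.981 N, v = 12.0 m/s
P = Fv = (291.981)(12.0) = 3504 W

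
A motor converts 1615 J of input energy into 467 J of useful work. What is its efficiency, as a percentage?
η = W_out/W_in = 467/1615 = 28.92%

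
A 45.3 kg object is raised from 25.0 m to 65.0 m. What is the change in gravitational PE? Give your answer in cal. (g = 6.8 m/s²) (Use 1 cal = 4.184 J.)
ΔPE = mgΔh = (45.3)(6.8)(40.0) = 12321.6 J = 2945 cal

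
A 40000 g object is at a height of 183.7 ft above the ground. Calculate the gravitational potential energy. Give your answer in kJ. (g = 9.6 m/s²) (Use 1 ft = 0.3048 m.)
Convert to SI: m = 40.0 kg, h = 55.9918 m
PE = mgh = (40.0)(9.6)(55.9918) = 21500.8 J = 21.5 kJ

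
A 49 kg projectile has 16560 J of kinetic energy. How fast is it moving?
v = √(2·KE/m) = √(2·16560/49) = 26.0 m/s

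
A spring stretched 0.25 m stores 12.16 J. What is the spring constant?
k = 2·PE/x² = 2·12.16/(0.25)² = 389.1 N/m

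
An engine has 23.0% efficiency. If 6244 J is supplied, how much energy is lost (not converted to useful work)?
W_lost = W_in(1 − η) = 6244·(1 − 0.23) = 4808 J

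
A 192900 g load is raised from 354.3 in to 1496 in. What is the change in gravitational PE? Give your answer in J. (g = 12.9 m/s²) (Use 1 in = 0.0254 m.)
Convert to SI: m = 192.9 kg, Δh = 28.9992 m
ΔPE = mgΔh = (192.9)(12.9)(28.9992) = 72160 J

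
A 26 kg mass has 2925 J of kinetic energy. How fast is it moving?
v = √(2·KE/m) = √(2·2925/26) = 15.0 m/s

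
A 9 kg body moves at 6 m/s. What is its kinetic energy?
KE = ½mv² = ½(9)(6)² = 162.0 J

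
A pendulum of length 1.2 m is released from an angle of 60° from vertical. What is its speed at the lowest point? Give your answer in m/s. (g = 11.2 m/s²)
h = L(1 − cosθ) = 1.2(1 − cos60°) = 0.6 m
v = √(2gh) = √(2·11.2·0.6) = 3.666 m/s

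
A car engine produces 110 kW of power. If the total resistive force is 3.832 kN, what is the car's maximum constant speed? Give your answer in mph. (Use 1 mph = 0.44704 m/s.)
Convert to SI: F = 3832.0 N
P = Fv ⇒ v = P/F = 110000 W/3832.0 N = 28.7056 m/s = 64.21 mph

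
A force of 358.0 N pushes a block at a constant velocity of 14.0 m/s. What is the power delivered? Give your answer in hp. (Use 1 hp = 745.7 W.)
P = Fv = (358.0)(14.0) = 5012.0 W = 6.721 hp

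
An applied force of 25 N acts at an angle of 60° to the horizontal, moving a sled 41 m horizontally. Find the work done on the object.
W = F·d·cosθ = (25)(41)cos(60°) = 512.5 J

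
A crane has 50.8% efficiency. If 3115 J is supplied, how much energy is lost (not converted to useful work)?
W_lost = W_in(1 − η) = 3115·(1 − 0.508) = 1533 J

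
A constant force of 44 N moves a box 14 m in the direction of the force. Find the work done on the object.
W = F·d = (44)(14) = 616.0 J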